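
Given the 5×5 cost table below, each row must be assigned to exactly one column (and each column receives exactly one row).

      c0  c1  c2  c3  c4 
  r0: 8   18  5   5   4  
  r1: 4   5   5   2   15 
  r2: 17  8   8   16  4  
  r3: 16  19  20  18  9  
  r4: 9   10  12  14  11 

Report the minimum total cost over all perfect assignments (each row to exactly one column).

Minimum assignment cost: 33

optimal assignment: row0→col2 (cost 5), row1→col3 (cost 2), row2→col1 (cost 8), row3→col4 (cost 9), row4→col0 (cost 9)
total = 5 + 2 + 8 + 9 + 9 = 33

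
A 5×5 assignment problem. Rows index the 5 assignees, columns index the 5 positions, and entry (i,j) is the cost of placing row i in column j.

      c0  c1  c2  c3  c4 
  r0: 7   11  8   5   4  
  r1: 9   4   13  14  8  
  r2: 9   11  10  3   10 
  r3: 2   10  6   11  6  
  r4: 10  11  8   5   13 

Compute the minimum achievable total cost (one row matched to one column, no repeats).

Minimum assignment cost: 21

optimal assignment: row0→col4 (cost 4), row1→col1 (cost 4), row2→col3 (cost 3), row3→col0 (cost 2), row4→col2 (cost 8)
total = 4 + 4 + 3 + 2 + 8 = 21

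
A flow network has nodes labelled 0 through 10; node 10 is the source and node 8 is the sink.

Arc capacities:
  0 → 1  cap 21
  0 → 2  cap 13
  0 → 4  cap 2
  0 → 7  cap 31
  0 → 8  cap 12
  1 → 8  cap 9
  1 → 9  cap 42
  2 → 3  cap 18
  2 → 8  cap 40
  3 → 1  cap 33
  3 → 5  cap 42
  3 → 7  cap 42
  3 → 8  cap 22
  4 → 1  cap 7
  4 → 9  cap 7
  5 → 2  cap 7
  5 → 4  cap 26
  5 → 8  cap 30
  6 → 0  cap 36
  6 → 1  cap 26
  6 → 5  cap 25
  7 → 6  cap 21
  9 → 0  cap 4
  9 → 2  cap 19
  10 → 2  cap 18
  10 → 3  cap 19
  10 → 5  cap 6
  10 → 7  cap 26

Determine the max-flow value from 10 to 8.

Maximum flow value: 64

augment #1: 10→2→8 bottleneck 18, total now 18
augment #2: 10→3→8 bottleneck 19, total now 37
augment #3: 10→5→8 bottleneck 6, total now 43
augment #4: 10→7→6→0→8 bottleneck 12, total now 55
augment #5: 10→7→6→1→8 bottleneck 9, total now 64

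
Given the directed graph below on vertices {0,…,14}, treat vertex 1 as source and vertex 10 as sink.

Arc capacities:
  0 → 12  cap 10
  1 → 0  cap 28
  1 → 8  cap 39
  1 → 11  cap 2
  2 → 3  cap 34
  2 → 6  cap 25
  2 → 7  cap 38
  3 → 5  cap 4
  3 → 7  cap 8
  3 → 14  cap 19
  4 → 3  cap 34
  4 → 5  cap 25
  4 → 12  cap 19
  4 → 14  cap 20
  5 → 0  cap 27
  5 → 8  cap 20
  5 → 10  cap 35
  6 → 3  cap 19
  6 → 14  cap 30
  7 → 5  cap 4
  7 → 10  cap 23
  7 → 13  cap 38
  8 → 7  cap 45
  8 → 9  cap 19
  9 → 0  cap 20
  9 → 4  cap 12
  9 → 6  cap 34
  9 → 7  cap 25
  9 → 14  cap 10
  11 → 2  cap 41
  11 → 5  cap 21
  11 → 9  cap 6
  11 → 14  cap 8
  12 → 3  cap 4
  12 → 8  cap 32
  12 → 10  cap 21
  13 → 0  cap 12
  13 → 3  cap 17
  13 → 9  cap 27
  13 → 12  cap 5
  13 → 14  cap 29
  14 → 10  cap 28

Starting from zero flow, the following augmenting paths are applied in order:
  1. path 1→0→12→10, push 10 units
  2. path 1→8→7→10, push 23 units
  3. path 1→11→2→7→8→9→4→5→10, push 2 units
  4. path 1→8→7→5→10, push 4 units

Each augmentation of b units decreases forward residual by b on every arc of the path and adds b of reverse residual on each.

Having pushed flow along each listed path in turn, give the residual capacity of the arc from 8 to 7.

Residual capacity of (8,7): 20

after path 1 (1→0→12→10, push 10): res(8,7)=45
after path 2 (1→8→7→10, push 23): res(8,7)=22
after path 3 (1→11→2→7→8→9→4→5→10, push 2): res(8,7)=24
after path 4 (1→8→7→5→10, push 4): res(8,7)=20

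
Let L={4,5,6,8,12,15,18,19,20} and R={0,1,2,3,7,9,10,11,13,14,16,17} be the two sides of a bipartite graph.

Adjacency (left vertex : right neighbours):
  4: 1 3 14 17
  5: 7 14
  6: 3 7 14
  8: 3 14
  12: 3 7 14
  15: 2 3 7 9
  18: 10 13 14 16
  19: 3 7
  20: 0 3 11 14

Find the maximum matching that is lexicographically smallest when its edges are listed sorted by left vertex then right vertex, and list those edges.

Lex-smallest maximum matching: {(4,1), (5,7), (6,3), (8,14), (15,2), (18,10), (20,0)}

|M| = 7 (so the lex-smallest maximum matching has 7 edges)
process left vertices in ascending order; for each, take the smallest-labelled available neighbour that still permits 7 edges overall, or leave it unmatched if none does
lex-smallest matching: {4-1, 5-7, 6-3, 8-14, 15-2, 18-10, 20-0}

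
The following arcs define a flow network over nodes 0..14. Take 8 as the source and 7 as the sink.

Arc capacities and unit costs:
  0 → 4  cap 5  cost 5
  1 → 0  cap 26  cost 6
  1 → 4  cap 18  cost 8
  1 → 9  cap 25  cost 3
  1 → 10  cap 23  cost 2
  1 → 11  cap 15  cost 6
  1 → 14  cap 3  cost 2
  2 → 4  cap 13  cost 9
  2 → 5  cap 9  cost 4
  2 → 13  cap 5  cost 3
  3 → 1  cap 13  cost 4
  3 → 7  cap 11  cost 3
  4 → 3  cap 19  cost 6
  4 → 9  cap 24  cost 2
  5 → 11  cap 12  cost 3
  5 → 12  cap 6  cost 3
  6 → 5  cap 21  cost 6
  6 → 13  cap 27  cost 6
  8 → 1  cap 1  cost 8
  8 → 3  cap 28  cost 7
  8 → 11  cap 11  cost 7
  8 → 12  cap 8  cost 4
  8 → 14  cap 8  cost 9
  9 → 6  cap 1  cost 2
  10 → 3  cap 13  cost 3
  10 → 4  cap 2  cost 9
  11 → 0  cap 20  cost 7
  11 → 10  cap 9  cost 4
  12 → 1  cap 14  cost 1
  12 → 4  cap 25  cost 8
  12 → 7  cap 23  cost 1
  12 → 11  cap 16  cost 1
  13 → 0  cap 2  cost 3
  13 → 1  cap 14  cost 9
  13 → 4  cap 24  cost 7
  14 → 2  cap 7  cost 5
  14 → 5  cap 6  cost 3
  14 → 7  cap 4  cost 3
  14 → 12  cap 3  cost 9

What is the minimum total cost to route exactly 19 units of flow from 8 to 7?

Minimum cost for 19 units: 150

shortest-cost path #1: 8→12→7 push 8 @ unit cost 5 (adds 40)
shortest-cost path #2: 8→3→7 push 11 @ unit cost 10 (adds 110)
total cost = 150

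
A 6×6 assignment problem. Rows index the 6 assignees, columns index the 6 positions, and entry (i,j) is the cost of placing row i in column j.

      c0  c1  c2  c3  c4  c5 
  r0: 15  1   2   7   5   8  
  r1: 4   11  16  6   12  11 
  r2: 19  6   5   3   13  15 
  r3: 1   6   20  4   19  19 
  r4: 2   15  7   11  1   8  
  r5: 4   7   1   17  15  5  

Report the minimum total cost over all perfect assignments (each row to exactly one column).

Minimum assignment cost: 18

optimal assignment: row0→col1 (cost 1), row1→col5 (cost 11), row2→col3 (cost 3), row3→col0 (cost 1), row4→col4 (cost 1), row5→col2 (cost 1)
total = 1 + 11 + 3 + 1 + 1 + 1 = 18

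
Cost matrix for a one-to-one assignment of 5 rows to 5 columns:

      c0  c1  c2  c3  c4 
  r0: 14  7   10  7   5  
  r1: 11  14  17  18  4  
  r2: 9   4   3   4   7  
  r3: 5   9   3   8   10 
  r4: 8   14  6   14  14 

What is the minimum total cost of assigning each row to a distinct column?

one of 4 optimal assignments: row0→col1 (cost 7), row1→col4 (cost 4), row2→col3 (cost 4), row3→col0 (cost 5), row4→col2 (cost 6)
total = 7 + 4 + 4 + 5 + 6 = 26

Minimum assignment cost: 26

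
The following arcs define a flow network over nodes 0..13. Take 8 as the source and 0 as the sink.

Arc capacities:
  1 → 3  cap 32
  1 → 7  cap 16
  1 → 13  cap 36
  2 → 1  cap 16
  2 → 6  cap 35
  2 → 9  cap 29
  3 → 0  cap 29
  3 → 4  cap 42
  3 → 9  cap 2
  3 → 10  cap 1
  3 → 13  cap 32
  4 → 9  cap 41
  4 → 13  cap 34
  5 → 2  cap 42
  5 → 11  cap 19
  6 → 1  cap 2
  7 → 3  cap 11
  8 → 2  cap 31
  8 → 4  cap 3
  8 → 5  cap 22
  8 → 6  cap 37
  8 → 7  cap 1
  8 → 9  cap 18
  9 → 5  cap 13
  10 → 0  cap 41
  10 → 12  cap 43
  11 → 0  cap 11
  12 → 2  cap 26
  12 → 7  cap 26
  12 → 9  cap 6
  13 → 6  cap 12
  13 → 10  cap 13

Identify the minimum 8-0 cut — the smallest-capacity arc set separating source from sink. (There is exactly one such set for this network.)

Min-cut arcs: {(2,1), (6,1), (8,4), (8,7), (11,0)} (total capacity 33)

augment #1: 8→5→11→0 push 11
augment #2: 8→7→3→0 push 1
augment #3: 8→2→1→3→0 push 16
augment #4: 8→4→13→10→0 push 3
augment #5: 8→6→1→3→0 push 2
max flow = 33; residual-reachable set from 8 gives S-side
cut edges (S→T): {(2,1), (6,1), (8,4), (8,7), (11,0)} total cap 33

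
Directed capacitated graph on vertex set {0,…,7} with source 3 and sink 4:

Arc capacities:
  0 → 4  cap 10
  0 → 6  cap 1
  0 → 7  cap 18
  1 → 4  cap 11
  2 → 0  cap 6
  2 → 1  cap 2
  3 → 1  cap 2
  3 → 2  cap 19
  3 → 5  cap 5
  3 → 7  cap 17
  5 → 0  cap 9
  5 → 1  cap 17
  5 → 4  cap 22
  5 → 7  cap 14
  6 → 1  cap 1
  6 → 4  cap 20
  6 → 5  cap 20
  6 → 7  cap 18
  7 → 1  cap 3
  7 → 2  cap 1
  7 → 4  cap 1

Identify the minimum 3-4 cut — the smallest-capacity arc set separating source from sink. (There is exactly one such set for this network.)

Min-cut arcs: {(2,0), (2,1), (3,1), (3,5), (7,1), (7,4)} (total capacity 19)

augment #1: 3→1→4 push 2
augment #2: 3→5→4 push 5
augment #3: 3→7→4 push 1
augment #4: 3→2→0→4 push 6
augment #5: 3→2→1→4 push 2
augment #6: 3→7→1→4 push 3
max flow = 19; residual-reachable set from 3 gives S-side
cut edges (S→T): {(2,0), (2,1), (3,1), (3,5), (7,1), (7,4)} total cap 19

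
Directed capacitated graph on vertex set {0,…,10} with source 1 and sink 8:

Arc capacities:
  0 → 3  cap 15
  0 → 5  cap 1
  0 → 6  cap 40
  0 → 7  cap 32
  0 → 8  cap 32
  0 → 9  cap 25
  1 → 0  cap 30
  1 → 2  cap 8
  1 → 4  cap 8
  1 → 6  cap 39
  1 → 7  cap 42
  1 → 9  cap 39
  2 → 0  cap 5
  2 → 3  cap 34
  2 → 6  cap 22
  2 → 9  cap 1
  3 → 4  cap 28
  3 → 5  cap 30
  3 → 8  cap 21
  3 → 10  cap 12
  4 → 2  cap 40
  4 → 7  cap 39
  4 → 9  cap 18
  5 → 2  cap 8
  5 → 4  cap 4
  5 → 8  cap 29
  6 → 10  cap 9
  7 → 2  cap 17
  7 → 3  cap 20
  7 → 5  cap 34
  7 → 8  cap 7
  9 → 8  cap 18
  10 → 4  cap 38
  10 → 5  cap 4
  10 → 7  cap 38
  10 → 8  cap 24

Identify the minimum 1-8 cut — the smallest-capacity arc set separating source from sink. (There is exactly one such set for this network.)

Min-cut arcs: {(1,0), (1,2), (1,4), (1,7), (6,10), (9,8)} (total capacity 115)

augment #1: 1→0→8 push 30
augment #2: 1→7→8 push 7
augment #3: 1→9→8 push 18
augment #4: 1→2→0→8 push 2
augment #5: 1→2→3→8 push 6
augment #6: 1→6→10→8 push 9
augment #7: 1→7→3→8 push 15
augment #8: 1→7→5→8 push 20
augment #9: 1→4→7→5→8 push 8
max flow = 115; residual-reachable set from 1 gives S-side
cut edges (S→T): {(1,0), (1,2), (1,4), (1,7), (6,10), (9,8)} total cap 115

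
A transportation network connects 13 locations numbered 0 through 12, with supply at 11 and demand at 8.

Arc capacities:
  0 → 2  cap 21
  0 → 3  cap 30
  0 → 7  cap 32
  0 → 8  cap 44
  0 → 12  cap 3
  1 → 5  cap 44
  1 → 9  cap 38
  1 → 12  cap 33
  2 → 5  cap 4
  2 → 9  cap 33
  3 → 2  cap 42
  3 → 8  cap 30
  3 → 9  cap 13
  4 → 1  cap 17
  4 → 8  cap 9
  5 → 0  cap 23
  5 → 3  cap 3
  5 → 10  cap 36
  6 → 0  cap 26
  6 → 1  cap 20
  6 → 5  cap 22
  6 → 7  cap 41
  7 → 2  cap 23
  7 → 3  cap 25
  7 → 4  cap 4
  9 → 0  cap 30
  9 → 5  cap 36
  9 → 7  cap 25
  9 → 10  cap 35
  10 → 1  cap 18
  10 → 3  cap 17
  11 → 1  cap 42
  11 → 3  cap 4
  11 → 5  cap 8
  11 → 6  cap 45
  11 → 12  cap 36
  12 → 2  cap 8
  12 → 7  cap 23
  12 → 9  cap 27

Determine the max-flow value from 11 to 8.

Maximum flow value: 78

augment #1: 11→3→8 bottleneck 4, total now 4
augment #2: 11→5→0→8 bottleneck 8, total now 12
augment #3: 11→6→0→8 bottleneck 26, total now 38
augment #4: 11→1→5→0→8 bottleneck 10, total now 48
augment #5: 11→1→5→3→8 bottleneck 3, total now 51
augment #6: 11→6→7→3→8 bottleneck 19, total now 70
augment #7: 11→12→7→3→8 bottleneck 4, total now 74
augment #8: 11→12→7→4→8 bottleneck 4, total now 78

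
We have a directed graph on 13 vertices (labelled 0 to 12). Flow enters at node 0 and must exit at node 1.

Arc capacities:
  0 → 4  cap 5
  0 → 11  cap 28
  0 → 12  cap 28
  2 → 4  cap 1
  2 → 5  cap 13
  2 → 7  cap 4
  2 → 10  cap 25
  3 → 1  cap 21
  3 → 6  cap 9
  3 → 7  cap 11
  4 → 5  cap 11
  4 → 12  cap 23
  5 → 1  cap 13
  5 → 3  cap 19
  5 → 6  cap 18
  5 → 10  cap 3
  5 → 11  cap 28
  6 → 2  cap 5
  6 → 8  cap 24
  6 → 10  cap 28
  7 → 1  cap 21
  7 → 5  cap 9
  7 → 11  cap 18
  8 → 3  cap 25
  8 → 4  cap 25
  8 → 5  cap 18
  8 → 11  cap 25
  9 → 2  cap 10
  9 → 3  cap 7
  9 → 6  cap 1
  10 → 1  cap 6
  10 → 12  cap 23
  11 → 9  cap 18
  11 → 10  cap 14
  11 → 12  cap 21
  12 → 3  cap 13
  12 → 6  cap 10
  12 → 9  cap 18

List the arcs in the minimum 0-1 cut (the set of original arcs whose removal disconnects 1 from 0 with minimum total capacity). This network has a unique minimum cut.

Min-cut arcs: {(0,4), (9,2), (9,3), (9,6), (10,1), (12,3), (12,6)} (total capacity 52)

augment #1: 0→4→5→1 push 5
augment #2: 0→11→10→1 push 6
augment #3: 0→12→3→1 push 13
augment #4: 0→11→9→3→1 push 7
augment #5: 0→11→9→2→5→1 push 8
augment #6: 0→11→9→2→7→1 push 2
augment #7: 0→12→6→2→7→1 push 2
augment #8: 0→12→6→8→3→1 push 1
augment #9: 0→12→6→8→3→7→1 push 7
augment #10: 0→11→9→6→8→3→7→1 push 1
max flow = 52; residual-reachable set from 0 gives S-side
cut edges (S→T): {(0,4), (9,2), (9,3), (9,6), (10,1), (12,3), (12,6)} total cap 52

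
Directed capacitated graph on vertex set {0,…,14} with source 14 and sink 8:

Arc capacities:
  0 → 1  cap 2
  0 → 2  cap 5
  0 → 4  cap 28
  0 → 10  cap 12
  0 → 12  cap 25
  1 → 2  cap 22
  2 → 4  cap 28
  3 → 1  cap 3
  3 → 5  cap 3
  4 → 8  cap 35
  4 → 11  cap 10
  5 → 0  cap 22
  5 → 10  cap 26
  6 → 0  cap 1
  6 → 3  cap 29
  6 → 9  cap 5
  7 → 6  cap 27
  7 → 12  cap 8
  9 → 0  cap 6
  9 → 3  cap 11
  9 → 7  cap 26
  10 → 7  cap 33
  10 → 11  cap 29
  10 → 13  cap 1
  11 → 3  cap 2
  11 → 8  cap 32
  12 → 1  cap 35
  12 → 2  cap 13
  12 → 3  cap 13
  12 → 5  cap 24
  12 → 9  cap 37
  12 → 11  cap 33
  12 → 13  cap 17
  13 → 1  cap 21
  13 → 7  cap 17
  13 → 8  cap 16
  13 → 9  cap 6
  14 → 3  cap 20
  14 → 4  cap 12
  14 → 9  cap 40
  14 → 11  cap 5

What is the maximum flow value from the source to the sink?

Maximum flow value: 38

augment #1: 14→4→8 bottleneck 12, total now 12
augment #2: 14→11→8 bottleneck 5, total now 17
augment #3: 14→9→0→4→8 bottleneck 6, total now 23
augment #4: 14→3→1→2→4→8 bottleneck 3, total now 26
augment #5: 14→3→5→0→4→8 bottleneck 3, total now 29
augment #6: 14→9→7→12→11→8 bottleneck 8, total now 37
augment #7: 14→9→7→6→0→4→8 bottleneck 1, total now 38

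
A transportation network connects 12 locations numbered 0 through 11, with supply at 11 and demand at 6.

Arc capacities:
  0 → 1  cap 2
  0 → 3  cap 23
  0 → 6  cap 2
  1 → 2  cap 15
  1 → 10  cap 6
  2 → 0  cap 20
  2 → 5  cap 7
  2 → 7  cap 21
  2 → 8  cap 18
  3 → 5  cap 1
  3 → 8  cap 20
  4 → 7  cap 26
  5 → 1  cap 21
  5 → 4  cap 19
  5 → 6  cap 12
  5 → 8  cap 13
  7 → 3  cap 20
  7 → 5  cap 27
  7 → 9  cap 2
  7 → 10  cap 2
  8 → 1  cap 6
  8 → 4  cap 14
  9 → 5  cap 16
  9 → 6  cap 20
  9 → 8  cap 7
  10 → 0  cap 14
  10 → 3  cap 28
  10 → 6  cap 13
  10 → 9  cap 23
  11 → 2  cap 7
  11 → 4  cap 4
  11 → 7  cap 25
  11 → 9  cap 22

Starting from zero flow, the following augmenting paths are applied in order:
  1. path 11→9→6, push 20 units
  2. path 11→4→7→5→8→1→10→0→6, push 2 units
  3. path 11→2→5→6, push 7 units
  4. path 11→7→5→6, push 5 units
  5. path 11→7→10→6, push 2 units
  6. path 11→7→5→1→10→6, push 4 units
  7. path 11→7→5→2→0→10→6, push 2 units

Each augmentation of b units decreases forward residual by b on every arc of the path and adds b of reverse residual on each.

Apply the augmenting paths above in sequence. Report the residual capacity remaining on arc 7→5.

Residual capacity of (7,5): 14

after path 1 (11→9→6, push 20): res(7,5)=27
after path 2 (11→4→7→5→8→1→10→0→6, push 2): res(7,5)=25
after path 3 (11→2→5→6, push 7): res(7,5)=25
after path 4 (11→7→5→6, push 5): res(7,5)=20
after path 5 (11→7→10→6, push 2): res(7,5)=20
after path 6 (11→7→5→1→10→6, push 4): res(7,5)=16
after path 7 (11→7→5→2→0→10→6, push 2): res(7,5)=14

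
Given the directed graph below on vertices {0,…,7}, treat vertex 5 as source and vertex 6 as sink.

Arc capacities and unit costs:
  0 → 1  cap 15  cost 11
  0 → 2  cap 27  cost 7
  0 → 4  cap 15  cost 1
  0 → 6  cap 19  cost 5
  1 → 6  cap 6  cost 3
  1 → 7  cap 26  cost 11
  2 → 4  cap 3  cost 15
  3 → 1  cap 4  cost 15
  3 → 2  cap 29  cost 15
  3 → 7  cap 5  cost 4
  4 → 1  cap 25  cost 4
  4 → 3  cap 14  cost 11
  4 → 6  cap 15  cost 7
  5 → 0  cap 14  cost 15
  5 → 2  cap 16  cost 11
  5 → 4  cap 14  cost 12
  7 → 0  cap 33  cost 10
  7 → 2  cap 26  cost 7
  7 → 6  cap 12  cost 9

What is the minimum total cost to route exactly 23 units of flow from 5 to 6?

Minimum cost for 23 units: 446

shortest-cost path #1: 5→4→6 push 14 @ unit cost 19 (adds 266)
shortest-cost path #2: 5→0→6 push 9 @ unit cost 20 (adds 180)
total cost = 446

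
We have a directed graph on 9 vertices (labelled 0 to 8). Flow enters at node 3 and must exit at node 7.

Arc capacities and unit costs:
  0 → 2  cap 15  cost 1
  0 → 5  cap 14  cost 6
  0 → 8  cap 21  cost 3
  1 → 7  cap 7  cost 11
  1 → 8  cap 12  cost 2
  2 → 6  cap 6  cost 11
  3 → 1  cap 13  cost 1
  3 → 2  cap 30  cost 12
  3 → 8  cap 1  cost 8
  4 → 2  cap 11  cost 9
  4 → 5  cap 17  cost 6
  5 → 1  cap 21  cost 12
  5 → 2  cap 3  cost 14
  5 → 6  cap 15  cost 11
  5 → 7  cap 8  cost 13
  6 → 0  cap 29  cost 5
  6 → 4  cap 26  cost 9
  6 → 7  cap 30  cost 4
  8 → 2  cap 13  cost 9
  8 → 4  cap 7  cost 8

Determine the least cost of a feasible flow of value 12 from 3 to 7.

Minimum cost for 12 units: 219

shortest-cost path #1: 3→1→7 push 7 @ unit cost 12 (adds 84)
shortest-cost path #2: 3→2→6→7 push 5 @ unit cost 27 (adds 135)
total cost = 219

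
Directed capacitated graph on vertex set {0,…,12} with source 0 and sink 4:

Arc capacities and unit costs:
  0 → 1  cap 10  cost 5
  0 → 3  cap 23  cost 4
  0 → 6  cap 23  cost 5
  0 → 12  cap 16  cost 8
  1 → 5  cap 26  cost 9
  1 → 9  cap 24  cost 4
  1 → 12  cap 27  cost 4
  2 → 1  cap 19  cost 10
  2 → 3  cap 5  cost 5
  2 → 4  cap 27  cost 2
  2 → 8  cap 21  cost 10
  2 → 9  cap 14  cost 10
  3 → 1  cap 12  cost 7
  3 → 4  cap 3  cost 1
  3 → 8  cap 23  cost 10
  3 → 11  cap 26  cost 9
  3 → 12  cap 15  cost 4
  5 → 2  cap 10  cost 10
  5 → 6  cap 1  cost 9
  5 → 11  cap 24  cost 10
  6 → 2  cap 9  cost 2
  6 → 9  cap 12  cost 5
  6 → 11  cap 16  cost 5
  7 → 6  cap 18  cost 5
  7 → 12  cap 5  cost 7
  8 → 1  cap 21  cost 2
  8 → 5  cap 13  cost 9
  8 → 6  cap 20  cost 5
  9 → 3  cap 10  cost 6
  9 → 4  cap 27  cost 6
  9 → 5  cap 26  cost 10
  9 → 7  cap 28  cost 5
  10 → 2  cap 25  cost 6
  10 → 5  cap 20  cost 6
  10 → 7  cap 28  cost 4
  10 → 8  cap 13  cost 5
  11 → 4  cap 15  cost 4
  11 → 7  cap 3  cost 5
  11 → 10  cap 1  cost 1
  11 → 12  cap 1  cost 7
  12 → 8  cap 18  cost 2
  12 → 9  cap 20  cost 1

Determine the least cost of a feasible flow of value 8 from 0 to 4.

Minimum cost for 8 units: 60

shortest-cost path #1: 0→3→4 push 3 @ unit cost 5 (adds 15)
shortest-cost path #2: 0→6→2→4 push 5 @ unit cost 9 (adds 45)
total cost = 60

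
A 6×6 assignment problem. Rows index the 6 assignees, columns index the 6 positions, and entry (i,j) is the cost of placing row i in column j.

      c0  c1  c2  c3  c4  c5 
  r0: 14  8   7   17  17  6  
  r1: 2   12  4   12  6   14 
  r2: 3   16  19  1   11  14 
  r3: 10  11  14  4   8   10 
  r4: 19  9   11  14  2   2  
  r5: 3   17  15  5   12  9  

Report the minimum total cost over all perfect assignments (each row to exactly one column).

Minimum assignment cost: 26

optimal assignment: row0→col1 (cost 8), row1→col2 (cost 4), row2→col3 (cost 1), row3→col4 (cost 8), row4→col5 (cost 2), row5→col0 (cost 3)
total = 8 + 4 + 1 + 8 + 2 + 3 = 26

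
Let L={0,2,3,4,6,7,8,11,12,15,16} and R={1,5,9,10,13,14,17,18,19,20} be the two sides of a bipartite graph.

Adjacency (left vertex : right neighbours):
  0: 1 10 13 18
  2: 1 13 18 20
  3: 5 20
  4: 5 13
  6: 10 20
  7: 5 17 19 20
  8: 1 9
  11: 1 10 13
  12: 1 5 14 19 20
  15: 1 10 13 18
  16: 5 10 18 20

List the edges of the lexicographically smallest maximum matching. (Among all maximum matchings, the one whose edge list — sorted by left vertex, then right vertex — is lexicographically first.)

Lex-smallest maximum matching: {(0,1), (2,13), (3,5), (6,10), (7,17), (8,9), (12,14), (15,18), (16,20)}

|M| = 9 (so the lex-smallest maximum matching has 9 edges)
process left vertices in ascending order; for each, take the smallest-labelled available neighbour that still permits 9 edges overall, or leave it unmatched if none does
lex-smallest matching: {0-1, 2-13, 3-5, 6-10, 7-17, 8-9, 12-14, 15-18, 16-20}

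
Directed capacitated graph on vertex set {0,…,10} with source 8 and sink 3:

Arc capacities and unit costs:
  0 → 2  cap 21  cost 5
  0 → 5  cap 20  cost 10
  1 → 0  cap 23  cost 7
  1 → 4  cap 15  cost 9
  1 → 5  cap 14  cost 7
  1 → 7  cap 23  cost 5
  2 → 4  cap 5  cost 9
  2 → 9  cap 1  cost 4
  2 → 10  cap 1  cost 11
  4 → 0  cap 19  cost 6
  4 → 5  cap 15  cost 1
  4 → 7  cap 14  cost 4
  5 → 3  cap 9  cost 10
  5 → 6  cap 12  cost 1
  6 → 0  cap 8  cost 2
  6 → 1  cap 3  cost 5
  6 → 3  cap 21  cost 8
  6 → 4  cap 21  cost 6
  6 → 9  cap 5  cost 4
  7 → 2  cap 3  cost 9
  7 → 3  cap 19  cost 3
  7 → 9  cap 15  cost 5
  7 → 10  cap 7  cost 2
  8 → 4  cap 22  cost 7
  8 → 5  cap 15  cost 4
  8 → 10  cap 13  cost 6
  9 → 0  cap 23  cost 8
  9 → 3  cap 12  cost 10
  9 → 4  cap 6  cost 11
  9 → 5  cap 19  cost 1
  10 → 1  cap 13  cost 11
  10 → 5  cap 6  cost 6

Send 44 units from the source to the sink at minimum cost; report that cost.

shortest-cost path #1: 8→5→6→3 push 12 @ unit cost 13 (adds 156)
shortest-cost path #2: 8→5→3 push 3 @ unit cost 14 (adds 42)
shortest-cost path #3: 8→4→7→3 push 14 @ unit cost 14 (adds 196)
shortest-cost path #4: 8→4→5→3 push 6 @ unit cost 18 (adds 108)
shortest-cost path #5: 8→10→1→7→3 push 5 @ unit cost 25 (adds 125)
shortest-cost path #6: 8→4→0→2→9→3 push 1 @ unit cost 32 (adds 32)
shortest-cost path #7: 8→10→1→7→9→3 push 3 @ unit cost 37 (adds 111)
total cost = 770

Minimum cost for 44 units: 770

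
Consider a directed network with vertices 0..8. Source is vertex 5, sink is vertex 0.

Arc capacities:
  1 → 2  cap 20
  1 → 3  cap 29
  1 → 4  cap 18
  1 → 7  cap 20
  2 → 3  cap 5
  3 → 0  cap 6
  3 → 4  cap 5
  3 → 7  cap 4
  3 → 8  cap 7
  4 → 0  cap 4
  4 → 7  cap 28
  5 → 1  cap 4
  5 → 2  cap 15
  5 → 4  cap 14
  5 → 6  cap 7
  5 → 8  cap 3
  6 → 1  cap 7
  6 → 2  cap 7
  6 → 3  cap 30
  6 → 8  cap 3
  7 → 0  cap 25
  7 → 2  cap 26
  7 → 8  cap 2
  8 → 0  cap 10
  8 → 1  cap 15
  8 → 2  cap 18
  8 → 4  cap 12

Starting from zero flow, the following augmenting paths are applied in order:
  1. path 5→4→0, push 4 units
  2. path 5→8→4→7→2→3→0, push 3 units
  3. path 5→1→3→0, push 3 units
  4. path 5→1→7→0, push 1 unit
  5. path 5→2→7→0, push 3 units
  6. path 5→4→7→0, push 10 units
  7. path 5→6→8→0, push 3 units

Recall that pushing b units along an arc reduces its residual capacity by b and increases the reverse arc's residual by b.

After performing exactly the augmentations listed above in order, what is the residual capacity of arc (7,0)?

Residual capacity of (7,0): 11

after path 1 (5→4→0, push 4): res(7,0)=25
after path 2 (5→8→4→7→2→3→0, push 3): res(7,0)=25
after path 3 (5→1→3→0, push 3): res(7,0)=25
after path 4 (5→1→7→0, push 1): res(7,0)=24
after path 5 (5→2→7→0, push 3): res(7,0)=21
after path 6 (5→4→7→0, push 10): res(7,0)=11
after path 7 (5→6→8→0, push 3): res(7,0)=11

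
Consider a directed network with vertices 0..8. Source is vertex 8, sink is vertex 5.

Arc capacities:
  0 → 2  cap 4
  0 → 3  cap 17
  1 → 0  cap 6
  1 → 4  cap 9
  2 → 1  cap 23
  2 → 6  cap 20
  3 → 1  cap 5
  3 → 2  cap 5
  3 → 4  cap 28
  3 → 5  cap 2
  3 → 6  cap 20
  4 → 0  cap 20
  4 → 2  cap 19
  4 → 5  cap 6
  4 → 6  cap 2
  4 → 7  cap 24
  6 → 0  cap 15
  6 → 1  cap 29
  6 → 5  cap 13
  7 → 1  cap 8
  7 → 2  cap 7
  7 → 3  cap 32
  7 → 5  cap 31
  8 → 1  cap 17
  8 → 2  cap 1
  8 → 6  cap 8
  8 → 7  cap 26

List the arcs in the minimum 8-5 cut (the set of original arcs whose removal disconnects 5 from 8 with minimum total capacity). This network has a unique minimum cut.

Min-cut arcs: {(1,0), (1,4), (8,2), (8,6), (8,7)} (total capacity 50)

augment #1: 8→6→5 push 8
augment #2: 8→7→5 push 26
augment #3: 8→1→4→5 push 6
augment #4: 8→2→6→5 push 1
augment #5: 8→1→0→3→5 push 2
augment #6: 8→1→4→6→5 push 2
augment #7: 8→1→4→7→5 push 1
augment #8: 8→1→0→2→6→5 push 2
augment #9: 8→1→0→3→4→7→5 push 2
max flow = 50; residual-reachable set from 8 gives S-side
cut edges (S→T): {(1,0), (1,4), (8,2), (8,6), (8,7)} total cap 50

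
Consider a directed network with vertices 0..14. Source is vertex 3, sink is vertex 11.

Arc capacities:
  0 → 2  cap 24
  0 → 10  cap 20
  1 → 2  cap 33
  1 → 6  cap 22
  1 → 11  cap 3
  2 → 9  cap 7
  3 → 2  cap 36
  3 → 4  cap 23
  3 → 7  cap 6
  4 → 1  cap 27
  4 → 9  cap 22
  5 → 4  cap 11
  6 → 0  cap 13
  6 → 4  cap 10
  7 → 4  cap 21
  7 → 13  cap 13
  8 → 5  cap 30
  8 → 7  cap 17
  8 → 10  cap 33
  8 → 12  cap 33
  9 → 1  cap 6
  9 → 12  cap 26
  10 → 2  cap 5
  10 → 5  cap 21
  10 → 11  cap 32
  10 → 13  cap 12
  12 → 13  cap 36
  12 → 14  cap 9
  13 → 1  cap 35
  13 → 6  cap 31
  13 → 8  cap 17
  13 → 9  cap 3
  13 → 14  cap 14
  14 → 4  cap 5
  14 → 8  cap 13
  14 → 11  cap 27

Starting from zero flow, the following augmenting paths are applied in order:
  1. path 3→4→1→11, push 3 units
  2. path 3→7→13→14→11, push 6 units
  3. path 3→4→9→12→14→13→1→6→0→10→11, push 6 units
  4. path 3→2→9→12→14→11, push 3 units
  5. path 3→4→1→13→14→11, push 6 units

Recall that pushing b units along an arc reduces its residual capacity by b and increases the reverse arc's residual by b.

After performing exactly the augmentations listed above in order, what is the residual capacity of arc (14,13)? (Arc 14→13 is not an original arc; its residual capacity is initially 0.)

Residual capacity of (14,13): 6

after path 1 (3→4→1→11, push 3): res(14,13)=0
after path 2 (3→7→13→14→11, push 6): res(14,13)=6
after path 3 (3→4→9→12→14→13→1→6→0→10→11, push 6): res(14,13)=0
after path 4 (3→2→9→12→14→11, push 3): res(14,13)=0
after path 5 (3→4→1→13→14→11, push 6): res(14,13)=6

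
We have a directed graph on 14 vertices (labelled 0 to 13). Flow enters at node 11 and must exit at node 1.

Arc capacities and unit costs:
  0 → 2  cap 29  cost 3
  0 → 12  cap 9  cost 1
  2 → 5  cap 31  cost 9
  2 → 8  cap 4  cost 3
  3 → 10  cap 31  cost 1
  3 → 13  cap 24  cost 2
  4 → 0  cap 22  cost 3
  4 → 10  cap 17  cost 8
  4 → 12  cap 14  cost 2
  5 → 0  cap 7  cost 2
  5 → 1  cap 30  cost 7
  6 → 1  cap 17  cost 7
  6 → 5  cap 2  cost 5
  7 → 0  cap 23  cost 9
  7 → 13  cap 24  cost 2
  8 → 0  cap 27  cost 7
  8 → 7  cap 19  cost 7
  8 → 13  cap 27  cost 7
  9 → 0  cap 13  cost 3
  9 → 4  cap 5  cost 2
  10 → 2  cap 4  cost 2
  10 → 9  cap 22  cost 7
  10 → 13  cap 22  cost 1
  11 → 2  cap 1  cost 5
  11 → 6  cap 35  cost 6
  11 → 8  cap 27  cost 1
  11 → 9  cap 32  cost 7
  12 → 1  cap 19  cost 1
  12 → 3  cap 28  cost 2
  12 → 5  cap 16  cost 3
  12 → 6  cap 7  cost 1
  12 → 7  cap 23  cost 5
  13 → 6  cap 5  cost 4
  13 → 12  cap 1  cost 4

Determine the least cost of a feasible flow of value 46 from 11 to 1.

shortest-cost path #1: 11→8→0→12→1 push 9 @ unit cost 10 (adds 90)
shortest-cost path #2: 11→9→4→12→1 push 5 @ unit cost 12 (adds 60)
shortest-cost path #3: 11→6→1 push 17 @ unit cost 13 (adds 221)
shortest-cost path #4: 11→8→13→12→1 push 1 @ unit cost 13 (adds 13)
shortest-cost path #5: 11→6→5→1 push 2 @ unit cost 18 (adds 36)
shortest-cost path #6: 11→2→5→1 push 1 @ unit cost 21 (adds 21)
shortest-cost path #7: 11→8→0→2→5→1 push 11 @ unit cost 27 (adds 297)
total cost = 738

Minimum cost for 46 units: 738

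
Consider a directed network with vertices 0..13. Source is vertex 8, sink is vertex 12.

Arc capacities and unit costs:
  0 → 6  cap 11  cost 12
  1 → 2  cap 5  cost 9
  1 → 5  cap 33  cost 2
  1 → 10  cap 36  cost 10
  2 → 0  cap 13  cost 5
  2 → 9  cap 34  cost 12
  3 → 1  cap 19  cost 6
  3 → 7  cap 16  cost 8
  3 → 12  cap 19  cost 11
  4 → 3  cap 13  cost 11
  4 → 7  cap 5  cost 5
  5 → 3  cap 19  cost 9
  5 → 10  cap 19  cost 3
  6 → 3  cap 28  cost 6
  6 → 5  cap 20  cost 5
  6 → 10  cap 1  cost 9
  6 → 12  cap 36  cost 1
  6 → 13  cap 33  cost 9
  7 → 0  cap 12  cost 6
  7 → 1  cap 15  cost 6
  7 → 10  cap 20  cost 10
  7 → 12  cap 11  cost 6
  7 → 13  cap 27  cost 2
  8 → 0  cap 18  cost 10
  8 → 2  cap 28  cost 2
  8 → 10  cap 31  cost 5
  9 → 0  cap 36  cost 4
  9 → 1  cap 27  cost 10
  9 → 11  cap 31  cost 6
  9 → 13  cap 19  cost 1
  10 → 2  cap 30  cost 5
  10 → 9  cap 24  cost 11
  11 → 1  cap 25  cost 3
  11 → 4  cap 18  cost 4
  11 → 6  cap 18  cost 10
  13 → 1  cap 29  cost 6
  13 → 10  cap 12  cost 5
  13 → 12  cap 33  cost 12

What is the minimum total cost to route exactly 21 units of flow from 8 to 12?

Minimum cost for 21 units: 490

shortest-cost path #1: 8→2→0→6→12 push 11 @ unit cost 20 (adds 220)
shortest-cost path #2: 8→2→9→13→12 push 10 @ unit cost 27 (adds 270)
total cost = 490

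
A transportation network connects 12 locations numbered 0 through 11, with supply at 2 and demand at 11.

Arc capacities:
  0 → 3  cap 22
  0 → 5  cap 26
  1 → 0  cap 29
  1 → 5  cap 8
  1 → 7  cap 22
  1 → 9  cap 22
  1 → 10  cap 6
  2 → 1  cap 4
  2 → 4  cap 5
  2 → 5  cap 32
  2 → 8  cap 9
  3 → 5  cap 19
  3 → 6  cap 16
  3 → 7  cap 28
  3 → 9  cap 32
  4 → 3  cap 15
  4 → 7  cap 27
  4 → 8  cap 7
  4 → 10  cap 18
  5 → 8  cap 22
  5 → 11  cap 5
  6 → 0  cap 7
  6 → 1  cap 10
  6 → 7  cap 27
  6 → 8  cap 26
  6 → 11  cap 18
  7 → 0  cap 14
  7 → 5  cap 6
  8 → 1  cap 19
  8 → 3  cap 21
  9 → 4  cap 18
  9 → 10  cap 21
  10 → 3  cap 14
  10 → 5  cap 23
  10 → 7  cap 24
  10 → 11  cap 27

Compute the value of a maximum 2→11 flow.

augment #1: 2→5→11 bottleneck 5, total now 5
augment #2: 2→1→10→11 bottleneck 4, total now 9
augment #3: 2→4→10→11 bottleneck 5, total now 14
augment #4: 2→8→1→10→11 bottleneck 2, total now 16
augment #5: 2→8→3→6→11 bottleneck 7, total now 23
augment #6: 2→5→8→3→6→11 bottleneck 9, total now 32
augment #7: 2→5→8→1→9→10→11 bottleneck 13, total now 45

Maximum flow value: 45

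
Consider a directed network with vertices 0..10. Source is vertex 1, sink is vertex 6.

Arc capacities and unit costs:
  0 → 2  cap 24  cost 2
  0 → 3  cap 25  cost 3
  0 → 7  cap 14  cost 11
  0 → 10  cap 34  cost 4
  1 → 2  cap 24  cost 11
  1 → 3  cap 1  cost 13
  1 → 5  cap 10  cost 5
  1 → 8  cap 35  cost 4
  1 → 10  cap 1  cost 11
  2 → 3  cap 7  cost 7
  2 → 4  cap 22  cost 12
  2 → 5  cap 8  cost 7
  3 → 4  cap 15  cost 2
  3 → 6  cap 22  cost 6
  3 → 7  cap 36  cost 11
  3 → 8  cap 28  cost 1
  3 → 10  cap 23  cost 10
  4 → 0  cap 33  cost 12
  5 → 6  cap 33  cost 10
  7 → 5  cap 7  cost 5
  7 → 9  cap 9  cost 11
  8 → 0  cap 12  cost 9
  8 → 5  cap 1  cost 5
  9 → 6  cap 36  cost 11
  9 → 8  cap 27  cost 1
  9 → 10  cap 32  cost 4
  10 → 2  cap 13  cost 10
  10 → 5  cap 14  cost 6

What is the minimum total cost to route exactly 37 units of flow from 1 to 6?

shortest-cost path #1: 1→5→6 push 10 @ unit cost 15 (adds 150)
shortest-cost path #2: 1→3→6 push 1 @ unit cost 19 (adds 19)
shortest-cost path #3: 1→8→5→6 push 1 @ unit cost 19 (adds 19)
shortest-cost path #4: 1→8→0→3→6 push 12 @ unit cost 22 (adds 264)
shortest-cost path #5: 1→2→3→6 push 7 @ unit cost 24 (adds 168)
shortest-cost path #6: 1→10→5→6 push 1 @ unit cost 27 (adds 27)
shortest-cost path #7: 1→2→5→6 push 5 @ unit cost 28 (adds 140)
total cost = 787

Minimum cost for 37 units: 787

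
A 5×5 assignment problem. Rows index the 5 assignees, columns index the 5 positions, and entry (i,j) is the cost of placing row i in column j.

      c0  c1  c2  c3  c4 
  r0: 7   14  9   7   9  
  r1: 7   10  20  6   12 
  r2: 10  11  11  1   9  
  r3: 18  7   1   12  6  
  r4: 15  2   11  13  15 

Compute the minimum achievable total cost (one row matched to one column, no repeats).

Minimum assignment cost: 20

optimal assignment: row0→col4 (cost 9), row1→col0 (cost 7), row2→col3 (cost 1), row3→col2 (cost 1), row4→col1 (cost 2)
total = 9 + 7 + 1 + 1 + 2 = 20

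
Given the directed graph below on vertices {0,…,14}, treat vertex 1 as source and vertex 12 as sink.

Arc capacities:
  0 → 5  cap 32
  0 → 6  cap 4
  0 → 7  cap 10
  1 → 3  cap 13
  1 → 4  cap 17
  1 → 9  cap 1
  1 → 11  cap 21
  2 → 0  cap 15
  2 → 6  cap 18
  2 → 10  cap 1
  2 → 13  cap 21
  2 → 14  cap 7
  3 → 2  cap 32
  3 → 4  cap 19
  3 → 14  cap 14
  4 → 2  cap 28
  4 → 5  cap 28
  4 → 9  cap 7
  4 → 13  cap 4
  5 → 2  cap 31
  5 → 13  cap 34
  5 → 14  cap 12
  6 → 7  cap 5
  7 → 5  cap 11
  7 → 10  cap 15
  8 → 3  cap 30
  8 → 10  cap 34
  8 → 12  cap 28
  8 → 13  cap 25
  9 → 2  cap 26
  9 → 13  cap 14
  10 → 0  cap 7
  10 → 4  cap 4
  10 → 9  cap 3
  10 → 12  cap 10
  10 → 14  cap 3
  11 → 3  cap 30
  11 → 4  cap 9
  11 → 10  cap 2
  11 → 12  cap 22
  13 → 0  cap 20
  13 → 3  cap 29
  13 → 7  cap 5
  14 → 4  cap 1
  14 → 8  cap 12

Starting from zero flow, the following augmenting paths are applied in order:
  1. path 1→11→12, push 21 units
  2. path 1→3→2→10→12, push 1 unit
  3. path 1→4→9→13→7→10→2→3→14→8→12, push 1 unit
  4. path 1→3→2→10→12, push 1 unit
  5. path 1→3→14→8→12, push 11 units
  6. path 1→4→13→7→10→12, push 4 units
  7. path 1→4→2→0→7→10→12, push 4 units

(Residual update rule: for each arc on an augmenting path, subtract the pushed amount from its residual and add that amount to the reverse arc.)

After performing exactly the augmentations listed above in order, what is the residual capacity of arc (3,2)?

after path 1 (1→11→12, push 21): res(3,2)=32
after path 2 (1→3→2→10→12, push 1): res(3,2)=31
after path 3 (1→4→9→13→7→10→2→3→14→8→12, push 1): res(3,2)=32
after path 4 (1→3→2→10→12, push 1): res(3,2)=31
after path 5 (1→3→14→8→12, push 11): res(3,2)=31
after path 6 (1→4→13→7→10→12, push 4): res(3,2)=31
after path 7 (1→4→2→0→7→10→12, push 4): res(3,2)=31

Residual capacity of (3,2): 31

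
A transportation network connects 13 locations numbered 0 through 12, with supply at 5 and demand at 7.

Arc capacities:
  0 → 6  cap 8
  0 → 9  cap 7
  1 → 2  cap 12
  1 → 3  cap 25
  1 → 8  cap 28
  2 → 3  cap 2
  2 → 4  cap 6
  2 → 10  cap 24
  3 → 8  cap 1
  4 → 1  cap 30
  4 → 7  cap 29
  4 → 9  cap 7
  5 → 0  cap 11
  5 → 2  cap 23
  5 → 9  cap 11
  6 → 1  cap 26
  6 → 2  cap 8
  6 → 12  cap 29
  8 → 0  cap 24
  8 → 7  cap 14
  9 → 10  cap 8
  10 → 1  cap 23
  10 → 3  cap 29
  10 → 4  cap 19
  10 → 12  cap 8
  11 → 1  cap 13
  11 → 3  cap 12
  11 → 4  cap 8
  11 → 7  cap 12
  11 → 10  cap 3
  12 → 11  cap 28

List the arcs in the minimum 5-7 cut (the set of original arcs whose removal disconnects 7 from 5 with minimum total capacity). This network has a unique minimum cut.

Min-cut arcs: {(0,6), (5,2), (9,10)} (total capacity 39)

augment #1: 5→2→4→7 push 6
augment #2: 5→2→3→8→7 push 1
augment #3: 5→2→10→4→7 push 16
augment #4: 5→9→10→4→7 push 3
augment #5: 5→0→6→1→8→7 push 8
augment #6: 5→9→10→1→8→7 push 5
max flow = 39; residual-reachable set from 5 gives S-side
cut edges (S→T): {(0,6), (5,2), (9,10)} total cap 39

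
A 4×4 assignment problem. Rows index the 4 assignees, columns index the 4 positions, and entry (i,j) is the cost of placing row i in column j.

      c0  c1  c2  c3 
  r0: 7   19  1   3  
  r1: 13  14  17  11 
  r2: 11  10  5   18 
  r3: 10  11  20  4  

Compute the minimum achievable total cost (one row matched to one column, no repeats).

Minimum assignment cost: 28

optimal assignment: row0→col2 (cost 1), row1→col0 (cost 13), row2→col1 (cost 10), row3→col3 (cost 4)
total = 1 + 13 + 10 + 4 = 28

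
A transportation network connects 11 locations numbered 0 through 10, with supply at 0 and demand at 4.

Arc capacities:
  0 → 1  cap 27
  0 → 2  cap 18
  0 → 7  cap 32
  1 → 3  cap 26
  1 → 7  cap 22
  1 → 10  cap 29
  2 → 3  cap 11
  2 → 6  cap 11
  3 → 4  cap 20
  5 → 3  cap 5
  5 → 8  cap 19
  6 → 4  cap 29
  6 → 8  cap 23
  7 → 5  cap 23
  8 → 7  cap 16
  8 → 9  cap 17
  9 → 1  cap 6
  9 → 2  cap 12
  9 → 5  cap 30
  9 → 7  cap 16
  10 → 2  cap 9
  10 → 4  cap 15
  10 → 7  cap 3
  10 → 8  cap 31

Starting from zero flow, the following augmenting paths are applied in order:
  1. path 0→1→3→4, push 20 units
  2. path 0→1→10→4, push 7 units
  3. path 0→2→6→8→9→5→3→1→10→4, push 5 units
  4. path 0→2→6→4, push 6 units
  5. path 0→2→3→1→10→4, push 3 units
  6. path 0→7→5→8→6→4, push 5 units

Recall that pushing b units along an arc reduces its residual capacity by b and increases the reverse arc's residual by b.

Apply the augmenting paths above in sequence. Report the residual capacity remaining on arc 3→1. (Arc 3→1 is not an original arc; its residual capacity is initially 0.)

Residual capacity of (3,1): 12

after path 1 (0→1→3→4, push 20): res(3,1)=20
after path 2 (0→1→10→4, push 7): res(3,1)=20
after path 3 (0→2→6→8→9→5→3→1→10→4, push 5): res(3,1)=15
after path 4 (0→2→6→4, push 6): res(3,1)=15
after path 5 (0→2→3→1→10→4, push 3): res(3,1)=12
after path 6 (0→7→5→8→6→4, push 5): res(3,1)=12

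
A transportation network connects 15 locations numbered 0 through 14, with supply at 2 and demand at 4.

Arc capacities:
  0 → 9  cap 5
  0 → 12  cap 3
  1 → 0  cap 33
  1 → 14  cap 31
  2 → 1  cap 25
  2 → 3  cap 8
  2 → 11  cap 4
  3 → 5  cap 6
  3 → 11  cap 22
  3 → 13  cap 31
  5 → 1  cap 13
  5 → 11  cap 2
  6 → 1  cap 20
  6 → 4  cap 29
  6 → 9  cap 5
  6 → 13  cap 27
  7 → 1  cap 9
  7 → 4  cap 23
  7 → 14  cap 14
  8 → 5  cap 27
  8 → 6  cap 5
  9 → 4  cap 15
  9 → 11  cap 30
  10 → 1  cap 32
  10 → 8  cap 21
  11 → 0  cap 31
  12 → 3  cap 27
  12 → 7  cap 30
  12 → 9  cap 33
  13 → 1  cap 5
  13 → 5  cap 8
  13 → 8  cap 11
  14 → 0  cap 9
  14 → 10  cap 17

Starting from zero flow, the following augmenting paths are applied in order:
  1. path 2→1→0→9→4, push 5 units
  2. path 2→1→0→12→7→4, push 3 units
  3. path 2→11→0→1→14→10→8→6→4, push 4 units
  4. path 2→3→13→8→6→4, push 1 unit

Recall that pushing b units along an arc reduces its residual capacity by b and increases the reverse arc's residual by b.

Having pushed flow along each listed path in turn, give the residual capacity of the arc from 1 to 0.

after path 1 (2→1→0→9→4, push 5): res(1,0)=28
after path 2 (2→1→0→12→7→4, push 3): res(1,0)=25
after path 3 (2→11→0→1→14→10→8→6→4, push 4): res(1,0)=29
after path 4 (2→3→13→8→6→4, push 1): res(1,0)=29

Residual capacity of (1,0): 29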